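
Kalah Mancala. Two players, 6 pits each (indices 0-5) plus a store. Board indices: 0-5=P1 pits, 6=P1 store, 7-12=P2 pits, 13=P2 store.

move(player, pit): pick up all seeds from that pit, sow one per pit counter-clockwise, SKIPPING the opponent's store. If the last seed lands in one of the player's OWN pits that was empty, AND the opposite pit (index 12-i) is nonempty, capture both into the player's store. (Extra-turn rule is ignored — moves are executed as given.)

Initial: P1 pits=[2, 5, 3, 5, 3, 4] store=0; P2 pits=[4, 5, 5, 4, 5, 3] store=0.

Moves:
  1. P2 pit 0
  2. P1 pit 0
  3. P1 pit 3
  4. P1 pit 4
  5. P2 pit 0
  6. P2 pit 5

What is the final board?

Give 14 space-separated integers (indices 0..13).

Move 1: P2 pit0 -> P1=[2,5,3,5,3,4](0) P2=[0,6,6,5,6,3](0)
Move 2: P1 pit0 -> P1=[0,6,4,5,3,4](0) P2=[0,6,6,5,6,3](0)
Move 3: P1 pit3 -> P1=[0,6,4,0,4,5](1) P2=[1,7,6,5,6,3](0)
Move 4: P1 pit4 -> P1=[0,6,4,0,0,6](2) P2=[2,8,6,5,6,3](0)
Move 5: P2 pit0 -> P1=[0,6,4,0,0,6](2) P2=[0,9,7,5,6,3](0)
Move 6: P2 pit5 -> P1=[1,7,4,0,0,6](2) P2=[0,9,7,5,6,0](1)

Answer: 1 7 4 0 0 6 2 0 9 7 5 6 0 1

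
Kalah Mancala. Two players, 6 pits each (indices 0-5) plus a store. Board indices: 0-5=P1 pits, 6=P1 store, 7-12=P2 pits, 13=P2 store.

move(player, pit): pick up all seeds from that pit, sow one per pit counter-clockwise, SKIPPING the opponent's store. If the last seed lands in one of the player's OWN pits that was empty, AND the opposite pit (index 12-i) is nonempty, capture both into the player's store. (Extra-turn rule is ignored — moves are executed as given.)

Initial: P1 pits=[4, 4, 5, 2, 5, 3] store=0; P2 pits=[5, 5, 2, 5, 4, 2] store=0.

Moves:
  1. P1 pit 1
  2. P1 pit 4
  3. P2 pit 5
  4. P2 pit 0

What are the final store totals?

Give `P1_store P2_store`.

Move 1: P1 pit1 -> P1=[4,0,6,3,6,4](0) P2=[5,5,2,5,4,2](0)
Move 2: P1 pit4 -> P1=[4,0,6,3,0,5](1) P2=[6,6,3,6,4,2](0)
Move 3: P2 pit5 -> P1=[5,0,6,3,0,5](1) P2=[6,6,3,6,4,0](1)
Move 4: P2 pit0 -> P1=[5,0,6,3,0,5](1) P2=[0,7,4,7,5,1](2)

Answer: 1 2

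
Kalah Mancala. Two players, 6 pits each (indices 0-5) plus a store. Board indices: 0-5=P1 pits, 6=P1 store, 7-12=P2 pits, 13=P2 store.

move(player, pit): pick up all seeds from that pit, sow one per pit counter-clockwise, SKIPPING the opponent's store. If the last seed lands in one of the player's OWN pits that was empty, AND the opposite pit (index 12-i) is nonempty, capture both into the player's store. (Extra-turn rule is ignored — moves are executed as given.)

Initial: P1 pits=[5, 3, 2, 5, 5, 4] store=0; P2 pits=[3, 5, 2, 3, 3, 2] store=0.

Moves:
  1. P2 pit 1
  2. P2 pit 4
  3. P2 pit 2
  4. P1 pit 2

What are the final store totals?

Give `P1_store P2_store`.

Answer: 0 2

Derivation:
Move 1: P2 pit1 -> P1=[5,3,2,5,5,4](0) P2=[3,0,3,4,4,3](1)
Move 2: P2 pit4 -> P1=[6,4,2,5,5,4](0) P2=[3,0,3,4,0,4](2)
Move 3: P2 pit2 -> P1=[6,4,2,5,5,4](0) P2=[3,0,0,5,1,5](2)
Move 4: P1 pit2 -> P1=[6,4,0,6,6,4](0) P2=[3,0,0,5,1,5](2)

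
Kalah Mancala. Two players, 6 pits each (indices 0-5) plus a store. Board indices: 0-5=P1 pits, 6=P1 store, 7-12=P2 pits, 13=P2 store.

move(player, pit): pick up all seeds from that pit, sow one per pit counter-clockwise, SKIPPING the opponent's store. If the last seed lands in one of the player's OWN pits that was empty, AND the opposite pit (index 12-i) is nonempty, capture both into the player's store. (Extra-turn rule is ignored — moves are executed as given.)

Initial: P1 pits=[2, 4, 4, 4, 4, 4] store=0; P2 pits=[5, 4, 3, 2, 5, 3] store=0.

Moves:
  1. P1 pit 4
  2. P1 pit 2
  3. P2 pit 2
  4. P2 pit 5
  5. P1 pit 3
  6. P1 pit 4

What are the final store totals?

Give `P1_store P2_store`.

Move 1: P1 pit4 -> P1=[2,4,4,4,0,5](1) P2=[6,5,3,2,5,3](0)
Move 2: P1 pit2 -> P1=[2,4,0,5,1,6](2) P2=[6,5,3,2,5,3](0)
Move 3: P2 pit2 -> P1=[2,4,0,5,1,6](2) P2=[6,5,0,3,6,4](0)
Move 4: P2 pit5 -> P1=[3,5,1,5,1,6](2) P2=[6,5,0,3,6,0](1)
Move 5: P1 pit3 -> P1=[3,5,1,0,2,7](3) P2=[7,6,0,3,6,0](1)
Move 6: P1 pit4 -> P1=[3,5,1,0,0,8](4) P2=[7,6,0,3,6,0](1)

Answer: 4 1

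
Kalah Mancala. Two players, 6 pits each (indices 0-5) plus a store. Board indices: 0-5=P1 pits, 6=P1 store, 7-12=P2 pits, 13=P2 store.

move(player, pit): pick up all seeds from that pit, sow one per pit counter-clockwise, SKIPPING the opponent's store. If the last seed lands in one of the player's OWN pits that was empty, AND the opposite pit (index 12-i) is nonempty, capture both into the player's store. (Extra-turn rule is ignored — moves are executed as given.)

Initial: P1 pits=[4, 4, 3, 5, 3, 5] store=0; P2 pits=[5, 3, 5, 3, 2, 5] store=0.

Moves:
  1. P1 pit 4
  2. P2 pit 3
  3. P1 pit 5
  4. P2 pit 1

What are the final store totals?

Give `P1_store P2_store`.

Move 1: P1 pit4 -> P1=[4,4,3,5,0,6](1) P2=[6,3,5,3,2,5](0)
Move 2: P2 pit3 -> P1=[4,4,3,5,0,6](1) P2=[6,3,5,0,3,6](1)
Move 3: P1 pit5 -> P1=[4,4,3,5,0,0](2) P2=[7,4,6,1,4,6](1)
Move 4: P2 pit1 -> P1=[4,4,3,5,0,0](2) P2=[7,0,7,2,5,7](1)

Answer: 2 1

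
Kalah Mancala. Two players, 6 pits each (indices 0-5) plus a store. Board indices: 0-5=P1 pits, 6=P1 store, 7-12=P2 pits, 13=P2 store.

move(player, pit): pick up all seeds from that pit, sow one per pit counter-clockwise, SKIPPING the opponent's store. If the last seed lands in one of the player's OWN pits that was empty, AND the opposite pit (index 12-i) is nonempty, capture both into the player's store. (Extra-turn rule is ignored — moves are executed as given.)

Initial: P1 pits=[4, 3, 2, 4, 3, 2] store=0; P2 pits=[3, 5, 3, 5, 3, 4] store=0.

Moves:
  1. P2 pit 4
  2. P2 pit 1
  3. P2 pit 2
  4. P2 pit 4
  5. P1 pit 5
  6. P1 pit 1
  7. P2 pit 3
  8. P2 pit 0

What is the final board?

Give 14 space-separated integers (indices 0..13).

Answer: 6 1 4 6 4 0 1 0 1 1 1 2 9 5

Derivation:
Move 1: P2 pit4 -> P1=[5,3,2,4,3,2](0) P2=[3,5,3,5,0,5](1)
Move 2: P2 pit1 -> P1=[5,3,2,4,3,2](0) P2=[3,0,4,6,1,6](2)
Move 3: P2 pit2 -> P1=[5,3,2,4,3,2](0) P2=[3,0,0,7,2,7](3)
Move 4: P2 pit4 -> P1=[5,3,2,4,3,2](0) P2=[3,0,0,7,0,8](4)
Move 5: P1 pit5 -> P1=[5,3,2,4,3,0](1) P2=[4,0,0,7,0,8](4)
Move 6: P1 pit1 -> P1=[5,0,3,5,4,0](1) P2=[4,0,0,7,0,8](4)
Move 7: P2 pit3 -> P1=[6,1,4,6,4,0](1) P2=[4,0,0,0,1,9](5)
Move 8: P2 pit0 -> P1=[6,1,4,6,4,0](1) P2=[0,1,1,1,2,9](5)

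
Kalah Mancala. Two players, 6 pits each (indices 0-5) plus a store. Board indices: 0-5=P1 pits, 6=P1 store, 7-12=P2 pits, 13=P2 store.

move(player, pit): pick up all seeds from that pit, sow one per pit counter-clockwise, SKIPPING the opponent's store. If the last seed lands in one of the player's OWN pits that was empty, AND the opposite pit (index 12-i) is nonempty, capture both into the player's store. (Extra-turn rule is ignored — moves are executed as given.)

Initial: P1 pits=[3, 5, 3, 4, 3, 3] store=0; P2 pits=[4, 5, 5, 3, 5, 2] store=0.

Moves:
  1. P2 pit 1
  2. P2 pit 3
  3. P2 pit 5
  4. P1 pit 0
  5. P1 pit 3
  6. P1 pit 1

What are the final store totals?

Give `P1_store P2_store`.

Move 1: P2 pit1 -> P1=[3,5,3,4,3,3](0) P2=[4,0,6,4,6,3](1)
Move 2: P2 pit3 -> P1=[4,5,3,4,3,3](0) P2=[4,0,6,0,7,4](2)
Move 3: P2 pit5 -> P1=[5,6,4,4,3,3](0) P2=[4,0,6,0,7,0](3)
Move 4: P1 pit0 -> P1=[0,7,5,5,4,4](0) P2=[4,0,6,0,7,0](3)
Move 5: P1 pit3 -> P1=[0,7,5,0,5,5](1) P2=[5,1,6,0,7,0](3)
Move 6: P1 pit1 -> P1=[0,0,6,1,6,6](2) P2=[6,2,6,0,7,0](3)

Answer: 2 3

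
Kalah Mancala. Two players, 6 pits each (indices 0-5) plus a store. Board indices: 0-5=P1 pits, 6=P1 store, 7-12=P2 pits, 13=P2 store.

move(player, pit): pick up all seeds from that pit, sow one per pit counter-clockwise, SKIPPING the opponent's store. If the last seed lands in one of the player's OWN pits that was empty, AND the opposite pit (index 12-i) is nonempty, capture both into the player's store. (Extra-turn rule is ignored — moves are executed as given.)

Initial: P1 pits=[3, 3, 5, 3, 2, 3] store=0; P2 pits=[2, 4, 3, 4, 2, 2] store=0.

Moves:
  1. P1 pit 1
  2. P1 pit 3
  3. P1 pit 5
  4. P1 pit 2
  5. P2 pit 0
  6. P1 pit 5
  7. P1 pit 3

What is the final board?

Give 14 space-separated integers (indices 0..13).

Answer: 3 0 0 0 6 0 4 0 7 5 5 3 3 0

Derivation:
Move 1: P1 pit1 -> P1=[3,0,6,4,3,3](0) P2=[2,4,3,4,2,2](0)
Move 2: P1 pit3 -> P1=[3,0,6,0,4,4](1) P2=[3,4,3,4,2,2](0)
Move 3: P1 pit5 -> P1=[3,0,6,0,4,0](2) P2=[4,5,4,4,2,2](0)
Move 4: P1 pit2 -> P1=[3,0,0,1,5,1](3) P2=[5,6,4,4,2,2](0)
Move 5: P2 pit0 -> P1=[3,0,0,1,5,1](3) P2=[0,7,5,5,3,3](0)
Move 6: P1 pit5 -> P1=[3,0,0,1,5,0](4) P2=[0,7,5,5,3,3](0)
Move 7: P1 pit3 -> P1=[3,0,0,0,6,0](4) P2=[0,7,5,5,3,3](0)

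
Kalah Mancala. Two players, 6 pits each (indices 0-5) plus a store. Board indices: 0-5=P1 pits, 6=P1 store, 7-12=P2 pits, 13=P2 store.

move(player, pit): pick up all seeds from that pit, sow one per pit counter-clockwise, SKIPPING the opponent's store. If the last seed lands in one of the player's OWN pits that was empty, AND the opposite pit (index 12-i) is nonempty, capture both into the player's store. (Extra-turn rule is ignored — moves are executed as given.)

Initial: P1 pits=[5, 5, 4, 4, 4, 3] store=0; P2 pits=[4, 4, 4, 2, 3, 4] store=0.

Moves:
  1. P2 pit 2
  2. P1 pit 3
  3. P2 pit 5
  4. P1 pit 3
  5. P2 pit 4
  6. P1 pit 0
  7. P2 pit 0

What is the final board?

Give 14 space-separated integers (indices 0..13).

Move 1: P2 pit2 -> P1=[5,5,4,4,4,3](0) P2=[4,4,0,3,4,5](1)
Move 2: P1 pit3 -> P1=[5,5,4,0,5,4](1) P2=[5,4,0,3,4,5](1)
Move 3: P2 pit5 -> P1=[6,6,5,1,5,4](1) P2=[5,4,0,3,4,0](2)
Move 4: P1 pit3 -> P1=[6,6,5,0,6,4](1) P2=[5,4,0,3,4,0](2)
Move 5: P2 pit4 -> P1=[7,7,5,0,6,4](1) P2=[5,4,0,3,0,1](3)
Move 6: P1 pit0 -> P1=[0,8,6,1,7,5](2) P2=[6,4,0,3,0,1](3)
Move 7: P2 pit0 -> P1=[0,8,6,1,7,5](2) P2=[0,5,1,4,1,2](4)

Answer: 0 8 6 1 7 5 2 0 5 1 4 1 2 4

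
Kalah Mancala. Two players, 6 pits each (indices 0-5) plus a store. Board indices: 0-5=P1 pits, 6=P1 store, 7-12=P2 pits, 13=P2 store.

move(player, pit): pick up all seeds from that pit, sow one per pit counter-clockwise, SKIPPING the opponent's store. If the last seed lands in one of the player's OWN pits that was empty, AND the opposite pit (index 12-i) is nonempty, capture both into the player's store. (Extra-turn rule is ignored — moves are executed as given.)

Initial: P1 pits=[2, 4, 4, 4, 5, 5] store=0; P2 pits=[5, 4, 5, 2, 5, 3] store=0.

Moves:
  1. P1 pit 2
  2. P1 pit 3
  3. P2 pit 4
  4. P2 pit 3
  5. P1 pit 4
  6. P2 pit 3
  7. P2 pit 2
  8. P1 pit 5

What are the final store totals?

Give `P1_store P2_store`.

Move 1: P1 pit2 -> P1=[2,4,0,5,6,6](1) P2=[5,4,5,2,5,3](0)
Move 2: P1 pit3 -> P1=[2,4,0,0,7,7](2) P2=[6,5,5,2,5,3](0)
Move 3: P2 pit4 -> P1=[3,5,1,0,7,7](2) P2=[6,5,5,2,0,4](1)
Move 4: P2 pit3 -> P1=[3,5,1,0,7,7](2) P2=[6,5,5,0,1,5](1)
Move 5: P1 pit4 -> P1=[3,5,1,0,0,8](3) P2=[7,6,6,1,2,5](1)
Move 6: P2 pit3 -> P1=[3,5,1,0,0,8](3) P2=[7,6,6,0,3,5](1)
Move 7: P2 pit2 -> P1=[4,6,1,0,0,8](3) P2=[7,6,0,1,4,6](2)
Move 8: P1 pit5 -> P1=[5,6,1,0,0,0](4) P2=[8,7,1,2,5,7](2)

Answer: 4 2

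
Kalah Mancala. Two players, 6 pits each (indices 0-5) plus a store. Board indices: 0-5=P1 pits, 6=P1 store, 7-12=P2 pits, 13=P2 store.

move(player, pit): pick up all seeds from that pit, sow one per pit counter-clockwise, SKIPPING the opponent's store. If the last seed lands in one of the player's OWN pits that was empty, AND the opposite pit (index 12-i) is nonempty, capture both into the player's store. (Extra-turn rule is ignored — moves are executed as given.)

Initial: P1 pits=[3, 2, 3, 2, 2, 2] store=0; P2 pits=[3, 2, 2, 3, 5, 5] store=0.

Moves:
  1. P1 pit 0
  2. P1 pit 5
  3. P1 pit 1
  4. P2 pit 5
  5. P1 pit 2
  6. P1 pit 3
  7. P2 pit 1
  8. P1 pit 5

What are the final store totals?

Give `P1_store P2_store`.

Answer: 4 3

Derivation:
Move 1: P1 pit0 -> P1=[0,3,4,3,2,2](0) P2=[3,2,2,3,5,5](0)
Move 2: P1 pit5 -> P1=[0,3,4,3,2,0](1) P2=[4,2,2,3,5,5](0)
Move 3: P1 pit1 -> P1=[0,0,5,4,3,0](1) P2=[4,2,2,3,5,5](0)
Move 4: P2 pit5 -> P1=[1,1,6,5,3,0](1) P2=[4,2,2,3,5,0](1)
Move 5: P1 pit2 -> P1=[1,1,0,6,4,1](2) P2=[5,3,2,3,5,0](1)
Move 6: P1 pit3 -> P1=[1,1,0,0,5,2](3) P2=[6,4,3,3,5,0](1)
Move 7: P2 pit1 -> P1=[0,1,0,0,5,2](3) P2=[6,0,4,4,6,0](3)
Move 8: P1 pit5 -> P1=[0,1,0,0,5,0](4) P2=[7,0,4,4,6,0](3)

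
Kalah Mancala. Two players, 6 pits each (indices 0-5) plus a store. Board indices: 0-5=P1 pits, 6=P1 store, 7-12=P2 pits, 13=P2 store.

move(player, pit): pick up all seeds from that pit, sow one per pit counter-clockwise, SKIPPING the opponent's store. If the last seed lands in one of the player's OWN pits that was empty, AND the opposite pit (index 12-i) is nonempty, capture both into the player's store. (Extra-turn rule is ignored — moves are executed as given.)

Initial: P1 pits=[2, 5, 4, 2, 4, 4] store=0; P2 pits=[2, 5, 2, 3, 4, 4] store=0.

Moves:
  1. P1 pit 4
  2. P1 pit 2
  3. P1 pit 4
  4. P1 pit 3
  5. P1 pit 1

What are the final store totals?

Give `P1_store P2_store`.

Move 1: P1 pit4 -> P1=[2,5,4,2,0,5](1) P2=[3,6,2,3,4,4](0)
Move 2: P1 pit2 -> P1=[2,5,0,3,1,6](2) P2=[3,6,2,3,4,4](0)
Move 3: P1 pit4 -> P1=[2,5,0,3,0,7](2) P2=[3,6,2,3,4,4](0)
Move 4: P1 pit3 -> P1=[2,5,0,0,1,8](3) P2=[3,6,2,3,4,4](0)
Move 5: P1 pit1 -> P1=[2,0,1,1,2,9](4) P2=[3,6,2,3,4,4](0)

Answer: 4 0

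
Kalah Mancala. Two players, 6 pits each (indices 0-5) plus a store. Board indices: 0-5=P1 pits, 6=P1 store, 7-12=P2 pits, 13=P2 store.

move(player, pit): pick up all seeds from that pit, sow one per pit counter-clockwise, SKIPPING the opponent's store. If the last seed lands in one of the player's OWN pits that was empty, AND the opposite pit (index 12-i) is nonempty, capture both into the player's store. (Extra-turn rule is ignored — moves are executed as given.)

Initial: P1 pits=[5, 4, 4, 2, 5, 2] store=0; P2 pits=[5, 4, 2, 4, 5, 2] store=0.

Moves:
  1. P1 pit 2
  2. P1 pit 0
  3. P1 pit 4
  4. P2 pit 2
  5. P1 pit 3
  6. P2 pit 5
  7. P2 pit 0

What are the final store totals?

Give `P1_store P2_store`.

Move 1: P1 pit2 -> P1=[5,4,0,3,6,3](1) P2=[5,4,2,4,5,2](0)
Move 2: P1 pit0 -> P1=[0,5,1,4,7,4](1) P2=[5,4,2,4,5,2](0)
Move 3: P1 pit4 -> P1=[0,5,1,4,0,5](2) P2=[6,5,3,5,6,2](0)
Move 4: P2 pit2 -> P1=[0,5,1,4,0,5](2) P2=[6,5,0,6,7,3](0)
Move 5: P1 pit3 -> P1=[0,5,1,0,1,6](3) P2=[7,5,0,6,7,3](0)
Move 6: P2 pit5 -> P1=[1,6,1,0,1,6](3) P2=[7,5,0,6,7,0](1)
Move 7: P2 pit0 -> P1=[2,6,1,0,1,6](3) P2=[0,6,1,7,8,1](2)

Answer: 3 2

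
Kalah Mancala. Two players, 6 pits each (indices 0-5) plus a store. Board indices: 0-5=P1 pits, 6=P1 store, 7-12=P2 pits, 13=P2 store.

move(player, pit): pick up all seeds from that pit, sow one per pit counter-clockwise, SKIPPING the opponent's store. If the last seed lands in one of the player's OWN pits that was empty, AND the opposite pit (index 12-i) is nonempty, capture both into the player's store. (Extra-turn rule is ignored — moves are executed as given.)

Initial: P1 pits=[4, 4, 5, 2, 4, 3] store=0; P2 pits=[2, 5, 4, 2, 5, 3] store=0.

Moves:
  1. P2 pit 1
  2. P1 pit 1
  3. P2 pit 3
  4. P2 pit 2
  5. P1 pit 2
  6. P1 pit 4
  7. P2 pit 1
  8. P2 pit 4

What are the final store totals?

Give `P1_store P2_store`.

Move 1: P2 pit1 -> P1=[4,4,5,2,4,3](0) P2=[2,0,5,3,6,4](1)
Move 2: P1 pit1 -> P1=[4,0,6,3,5,4](0) P2=[2,0,5,3,6,4](1)
Move 3: P2 pit3 -> P1=[4,0,6,3,5,4](0) P2=[2,0,5,0,7,5](2)
Move 4: P2 pit2 -> P1=[5,0,6,3,5,4](0) P2=[2,0,0,1,8,6](3)
Move 5: P1 pit2 -> P1=[5,0,0,4,6,5](1) P2=[3,1,0,1,8,6](3)
Move 6: P1 pit4 -> P1=[5,0,0,4,0,6](2) P2=[4,2,1,2,8,6](3)
Move 7: P2 pit1 -> P1=[5,0,0,4,0,6](2) P2=[4,0,2,3,8,6](3)
Move 8: P2 pit4 -> P1=[6,1,1,5,1,7](2) P2=[4,0,2,3,0,7](4)

Answer: 2 4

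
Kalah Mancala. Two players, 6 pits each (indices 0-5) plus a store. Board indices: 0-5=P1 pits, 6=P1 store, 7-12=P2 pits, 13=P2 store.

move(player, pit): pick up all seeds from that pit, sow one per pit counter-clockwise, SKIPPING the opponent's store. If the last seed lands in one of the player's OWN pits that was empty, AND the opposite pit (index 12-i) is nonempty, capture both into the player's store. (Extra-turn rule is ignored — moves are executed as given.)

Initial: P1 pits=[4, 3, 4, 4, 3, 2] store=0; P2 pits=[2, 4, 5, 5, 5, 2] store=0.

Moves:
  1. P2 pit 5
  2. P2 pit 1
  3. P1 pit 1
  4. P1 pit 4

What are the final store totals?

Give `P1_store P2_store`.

Move 1: P2 pit5 -> P1=[5,3,4,4,3,2](0) P2=[2,4,5,5,5,0](1)
Move 2: P2 pit1 -> P1=[0,3,4,4,3,2](0) P2=[2,0,6,6,6,0](7)
Move 3: P1 pit1 -> P1=[0,0,5,5,4,2](0) P2=[2,0,6,6,6,0](7)
Move 4: P1 pit4 -> P1=[0,0,5,5,0,3](1) P2=[3,1,6,6,6,0](7)

Answer: 1 7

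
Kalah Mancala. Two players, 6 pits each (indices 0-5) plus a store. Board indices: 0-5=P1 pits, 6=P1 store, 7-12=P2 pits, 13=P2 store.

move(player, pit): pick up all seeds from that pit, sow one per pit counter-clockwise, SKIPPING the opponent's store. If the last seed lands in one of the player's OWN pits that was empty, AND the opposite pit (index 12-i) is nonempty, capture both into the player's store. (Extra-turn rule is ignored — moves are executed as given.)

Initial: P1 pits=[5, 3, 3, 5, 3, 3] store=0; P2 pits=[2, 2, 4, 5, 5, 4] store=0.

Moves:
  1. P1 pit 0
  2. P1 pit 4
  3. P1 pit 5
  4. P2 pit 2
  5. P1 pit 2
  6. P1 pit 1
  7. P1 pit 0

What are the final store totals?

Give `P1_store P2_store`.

Answer: 10 1

Derivation:
Move 1: P1 pit0 -> P1=[0,4,4,6,4,4](0) P2=[2,2,4,5,5,4](0)
Move 2: P1 pit4 -> P1=[0,4,4,6,0,5](1) P2=[3,3,4,5,5,4](0)
Move 3: P1 pit5 -> P1=[0,4,4,6,0,0](2) P2=[4,4,5,6,5,4](0)
Move 4: P2 pit2 -> P1=[1,4,4,6,0,0](2) P2=[4,4,0,7,6,5](1)
Move 5: P1 pit2 -> P1=[1,4,0,7,1,1](3) P2=[4,4,0,7,6,5](1)
Move 6: P1 pit1 -> P1=[1,0,1,8,2,2](3) P2=[4,4,0,7,6,5](1)
Move 7: P1 pit0 -> P1=[0,0,1,8,2,2](10) P2=[4,4,0,7,0,5](1)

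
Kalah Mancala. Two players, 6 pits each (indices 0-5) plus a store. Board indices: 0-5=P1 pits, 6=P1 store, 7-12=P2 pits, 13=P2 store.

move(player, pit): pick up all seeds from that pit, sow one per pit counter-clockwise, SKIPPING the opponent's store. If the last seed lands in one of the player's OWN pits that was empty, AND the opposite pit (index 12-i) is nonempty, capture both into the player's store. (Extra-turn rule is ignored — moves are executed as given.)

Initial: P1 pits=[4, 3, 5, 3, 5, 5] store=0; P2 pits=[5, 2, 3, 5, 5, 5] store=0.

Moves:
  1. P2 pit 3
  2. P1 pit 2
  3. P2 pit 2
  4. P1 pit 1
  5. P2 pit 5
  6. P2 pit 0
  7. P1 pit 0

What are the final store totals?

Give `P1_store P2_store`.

Answer: 2 3

Derivation:
Move 1: P2 pit3 -> P1=[5,4,5,3,5,5](0) P2=[5,2,3,0,6,6](1)
Move 2: P1 pit2 -> P1=[5,4,0,4,6,6](1) P2=[6,2,3,0,6,6](1)
Move 3: P2 pit2 -> P1=[5,4,0,4,6,6](1) P2=[6,2,0,1,7,7](1)
Move 4: P1 pit1 -> P1=[5,0,1,5,7,7](1) P2=[6,2,0,1,7,7](1)
Move 5: P2 pit5 -> P1=[6,1,2,6,8,8](1) P2=[6,2,0,1,7,0](2)
Move 6: P2 pit0 -> P1=[6,1,2,6,8,8](1) P2=[0,3,1,2,8,1](3)
Move 7: P1 pit0 -> P1=[0,2,3,7,9,9](2) P2=[0,3,1,2,8,1](3)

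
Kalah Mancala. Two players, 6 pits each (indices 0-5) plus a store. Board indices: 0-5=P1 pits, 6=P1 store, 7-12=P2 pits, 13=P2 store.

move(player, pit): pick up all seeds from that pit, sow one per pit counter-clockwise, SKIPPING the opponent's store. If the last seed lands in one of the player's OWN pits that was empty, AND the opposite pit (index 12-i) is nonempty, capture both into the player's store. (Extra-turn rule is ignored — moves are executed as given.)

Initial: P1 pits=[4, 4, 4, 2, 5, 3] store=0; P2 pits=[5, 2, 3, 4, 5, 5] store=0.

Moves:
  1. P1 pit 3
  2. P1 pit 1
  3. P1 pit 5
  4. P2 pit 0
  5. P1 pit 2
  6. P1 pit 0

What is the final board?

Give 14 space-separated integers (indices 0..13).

Move 1: P1 pit3 -> P1=[4,4,4,0,6,4](0) P2=[5,2,3,4,5,5](0)
Move 2: P1 pit1 -> P1=[4,0,5,1,7,5](0) P2=[5,2,3,4,5,5](0)
Move 3: P1 pit5 -> P1=[4,0,5,1,7,0](1) P2=[6,3,4,5,5,5](0)
Move 4: P2 pit0 -> P1=[4,0,5,1,7,0](1) P2=[0,4,5,6,6,6](1)
Move 5: P1 pit2 -> P1=[4,0,0,2,8,1](2) P2=[1,4,5,6,6,6](1)
Move 6: P1 pit0 -> P1=[0,1,1,3,9,1](2) P2=[1,4,5,6,6,6](1)

Answer: 0 1 1 3 9 1 2 1 4 5 6 6 6 1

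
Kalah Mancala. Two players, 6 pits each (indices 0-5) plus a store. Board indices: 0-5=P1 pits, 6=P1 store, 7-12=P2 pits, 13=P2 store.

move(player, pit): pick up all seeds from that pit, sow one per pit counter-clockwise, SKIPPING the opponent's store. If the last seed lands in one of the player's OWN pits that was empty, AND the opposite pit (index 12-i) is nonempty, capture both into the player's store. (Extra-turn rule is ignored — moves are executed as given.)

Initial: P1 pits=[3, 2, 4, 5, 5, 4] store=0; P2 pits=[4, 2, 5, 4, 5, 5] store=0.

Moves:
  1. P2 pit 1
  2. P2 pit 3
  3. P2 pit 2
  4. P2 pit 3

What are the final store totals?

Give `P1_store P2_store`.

Move 1: P2 pit1 -> P1=[3,2,4,5,5,4](0) P2=[4,0,6,5,5,5](0)
Move 2: P2 pit3 -> P1=[4,3,4,5,5,4](0) P2=[4,0,6,0,6,6](1)
Move 3: P2 pit2 -> P1=[5,4,4,5,5,4](0) P2=[4,0,0,1,7,7](2)
Move 4: P2 pit3 -> P1=[5,4,4,5,5,4](0) P2=[4,0,0,0,8,7](2)

Answer: 0 2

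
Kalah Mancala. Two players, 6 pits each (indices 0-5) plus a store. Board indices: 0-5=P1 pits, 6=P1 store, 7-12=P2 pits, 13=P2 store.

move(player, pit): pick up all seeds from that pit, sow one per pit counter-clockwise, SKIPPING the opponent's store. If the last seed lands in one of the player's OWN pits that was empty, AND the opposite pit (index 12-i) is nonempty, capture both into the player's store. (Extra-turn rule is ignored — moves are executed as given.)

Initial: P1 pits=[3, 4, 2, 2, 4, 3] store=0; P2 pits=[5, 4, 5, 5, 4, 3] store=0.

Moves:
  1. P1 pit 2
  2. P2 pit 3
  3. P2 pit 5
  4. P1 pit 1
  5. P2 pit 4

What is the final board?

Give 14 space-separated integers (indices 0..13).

Answer: 6 1 3 4 6 4 1 6 4 5 0 0 1 3

Derivation:
Move 1: P1 pit2 -> P1=[3,4,0,3,5,3](0) P2=[5,4,5,5,4,3](0)
Move 2: P2 pit3 -> P1=[4,5,0,3,5,3](0) P2=[5,4,5,0,5,4](1)
Move 3: P2 pit5 -> P1=[5,6,1,3,5,3](0) P2=[5,4,5,0,5,0](2)
Move 4: P1 pit1 -> P1=[5,0,2,4,6,4](1) P2=[6,4,5,0,5,0](2)
Move 5: P2 pit4 -> P1=[6,1,3,4,6,4](1) P2=[6,4,5,0,0,1](3)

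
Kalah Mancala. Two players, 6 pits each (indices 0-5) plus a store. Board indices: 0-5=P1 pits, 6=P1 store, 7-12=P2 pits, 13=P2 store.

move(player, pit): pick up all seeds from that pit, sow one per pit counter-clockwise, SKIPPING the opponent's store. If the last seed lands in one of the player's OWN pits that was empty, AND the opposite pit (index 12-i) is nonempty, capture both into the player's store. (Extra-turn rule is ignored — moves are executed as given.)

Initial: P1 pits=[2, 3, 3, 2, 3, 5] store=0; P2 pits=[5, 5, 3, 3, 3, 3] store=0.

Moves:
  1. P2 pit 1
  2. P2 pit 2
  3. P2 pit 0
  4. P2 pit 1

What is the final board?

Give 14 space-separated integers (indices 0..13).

Move 1: P2 pit1 -> P1=[2,3,3,2,3,5](0) P2=[5,0,4,4,4,4](1)
Move 2: P2 pit2 -> P1=[2,3,3,2,3,5](0) P2=[5,0,0,5,5,5](2)
Move 3: P2 pit0 -> P1=[2,3,3,2,3,5](0) P2=[0,1,1,6,6,6](2)
Move 4: P2 pit1 -> P1=[2,3,3,2,3,5](0) P2=[0,0,2,6,6,6](2)

Answer: 2 3 3 2 3 5 0 0 0 2 6 6 6 2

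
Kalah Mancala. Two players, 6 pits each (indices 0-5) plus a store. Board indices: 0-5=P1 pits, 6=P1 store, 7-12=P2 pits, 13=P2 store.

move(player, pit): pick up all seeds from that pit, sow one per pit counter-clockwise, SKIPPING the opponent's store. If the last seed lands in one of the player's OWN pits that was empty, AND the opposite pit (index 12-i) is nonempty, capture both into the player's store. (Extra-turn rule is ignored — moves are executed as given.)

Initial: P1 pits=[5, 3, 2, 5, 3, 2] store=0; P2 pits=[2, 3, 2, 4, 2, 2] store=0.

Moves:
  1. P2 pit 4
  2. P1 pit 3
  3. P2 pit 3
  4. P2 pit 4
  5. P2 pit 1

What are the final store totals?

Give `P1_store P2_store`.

Answer: 1 2

Derivation:
Move 1: P2 pit4 -> P1=[5,3,2,5,3,2](0) P2=[2,3,2,4,0,3](1)
Move 2: P1 pit3 -> P1=[5,3,2,0,4,3](1) P2=[3,4,2,4,0,3](1)
Move 3: P2 pit3 -> P1=[6,3,2,0,4,3](1) P2=[3,4,2,0,1,4](2)
Move 4: P2 pit4 -> P1=[6,3,2,0,4,3](1) P2=[3,4,2,0,0,5](2)
Move 5: P2 pit1 -> P1=[6,3,2,0,4,3](1) P2=[3,0,3,1,1,6](2)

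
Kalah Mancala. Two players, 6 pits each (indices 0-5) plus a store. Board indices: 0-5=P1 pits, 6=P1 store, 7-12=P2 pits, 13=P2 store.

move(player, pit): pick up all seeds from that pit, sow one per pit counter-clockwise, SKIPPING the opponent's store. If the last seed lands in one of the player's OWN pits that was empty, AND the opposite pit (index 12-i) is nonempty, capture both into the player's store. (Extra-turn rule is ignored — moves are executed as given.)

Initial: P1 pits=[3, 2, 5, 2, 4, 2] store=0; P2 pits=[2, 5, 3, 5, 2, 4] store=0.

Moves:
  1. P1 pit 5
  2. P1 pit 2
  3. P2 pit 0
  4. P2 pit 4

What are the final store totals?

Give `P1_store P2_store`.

Move 1: P1 pit5 -> P1=[3,2,5,2,4,0](1) P2=[3,5,3,5,2,4](0)
Move 2: P1 pit2 -> P1=[3,2,0,3,5,1](2) P2=[4,5,3,5,2,4](0)
Move 3: P2 pit0 -> P1=[3,2,0,3,5,1](2) P2=[0,6,4,6,3,4](0)
Move 4: P2 pit4 -> P1=[4,2,0,3,5,1](2) P2=[0,6,4,6,0,5](1)

Answer: 2 1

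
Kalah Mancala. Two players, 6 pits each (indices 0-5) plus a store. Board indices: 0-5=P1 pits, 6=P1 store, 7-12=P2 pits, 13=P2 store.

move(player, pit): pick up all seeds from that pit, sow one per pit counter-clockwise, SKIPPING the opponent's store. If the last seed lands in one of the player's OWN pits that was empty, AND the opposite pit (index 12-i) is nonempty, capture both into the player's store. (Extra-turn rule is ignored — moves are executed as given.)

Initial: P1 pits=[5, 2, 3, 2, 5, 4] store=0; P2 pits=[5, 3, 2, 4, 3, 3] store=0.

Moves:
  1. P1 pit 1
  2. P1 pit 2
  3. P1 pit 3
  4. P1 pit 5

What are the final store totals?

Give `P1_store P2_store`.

Move 1: P1 pit1 -> P1=[5,0,4,3,5,4](0) P2=[5,3,2,4,3,3](0)
Move 2: P1 pit2 -> P1=[5,0,0,4,6,5](1) P2=[5,3,2,4,3,3](0)
Move 3: P1 pit3 -> P1=[5,0,0,0,7,6](2) P2=[6,3,2,4,3,3](0)
Move 4: P1 pit5 -> P1=[5,0,0,0,7,0](3) P2=[7,4,3,5,4,3](0)

Answer: 3 0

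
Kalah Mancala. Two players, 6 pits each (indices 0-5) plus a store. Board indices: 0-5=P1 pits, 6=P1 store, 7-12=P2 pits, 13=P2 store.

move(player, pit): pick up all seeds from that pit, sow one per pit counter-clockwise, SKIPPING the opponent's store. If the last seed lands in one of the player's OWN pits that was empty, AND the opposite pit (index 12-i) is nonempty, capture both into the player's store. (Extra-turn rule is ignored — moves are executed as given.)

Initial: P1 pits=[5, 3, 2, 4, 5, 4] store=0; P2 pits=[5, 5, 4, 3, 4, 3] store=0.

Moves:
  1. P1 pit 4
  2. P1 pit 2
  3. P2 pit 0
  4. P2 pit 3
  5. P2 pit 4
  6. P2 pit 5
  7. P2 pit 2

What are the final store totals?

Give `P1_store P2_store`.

Answer: 8 5

Derivation:
Move 1: P1 pit4 -> P1=[5,3,2,4,0,5](1) P2=[6,6,5,3,4,3](0)
Move 2: P1 pit2 -> P1=[5,3,0,5,0,5](8) P2=[6,0,5,3,4,3](0)
Move 3: P2 pit0 -> P1=[5,3,0,5,0,5](8) P2=[0,1,6,4,5,4](1)
Move 4: P2 pit3 -> P1=[6,3,0,5,0,5](8) P2=[0,1,6,0,6,5](2)
Move 5: P2 pit4 -> P1=[7,4,1,6,0,5](8) P2=[0,1,6,0,0,6](3)
Move 6: P2 pit5 -> P1=[8,5,2,7,1,5](8) P2=[0,1,6,0,0,0](4)
Move 7: P2 pit2 -> P1=[9,6,2,7,1,5](8) P2=[0,1,0,1,1,1](5)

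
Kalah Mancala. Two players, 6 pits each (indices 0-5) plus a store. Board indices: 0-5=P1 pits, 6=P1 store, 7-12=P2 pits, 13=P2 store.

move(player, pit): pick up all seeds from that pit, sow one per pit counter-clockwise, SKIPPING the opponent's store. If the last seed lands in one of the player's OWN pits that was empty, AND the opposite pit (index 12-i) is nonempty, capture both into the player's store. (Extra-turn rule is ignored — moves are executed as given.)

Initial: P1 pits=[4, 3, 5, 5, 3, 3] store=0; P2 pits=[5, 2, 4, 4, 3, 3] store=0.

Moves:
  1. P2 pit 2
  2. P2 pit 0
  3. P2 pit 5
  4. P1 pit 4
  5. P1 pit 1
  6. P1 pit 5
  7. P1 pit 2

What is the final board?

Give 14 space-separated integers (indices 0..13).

Move 1: P2 pit2 -> P1=[4,3,5,5,3,3](0) P2=[5,2,0,5,4,4](1)
Move 2: P2 pit0 -> P1=[4,3,5,5,3,3](0) P2=[0,3,1,6,5,5](1)
Move 3: P2 pit5 -> P1=[5,4,6,6,3,3](0) P2=[0,3,1,6,5,0](2)
Move 4: P1 pit4 -> P1=[5,4,6,6,0,4](1) P2=[1,3,1,6,5,0](2)
Move 5: P1 pit1 -> P1=[5,0,7,7,1,5](1) P2=[1,3,1,6,5,0](2)
Move 6: P1 pit5 -> P1=[5,0,7,7,1,0](2) P2=[2,4,2,7,5,0](2)
Move 7: P1 pit2 -> P1=[5,0,0,8,2,1](3) P2=[3,5,3,7,5,0](2)

Answer: 5 0 0 8 2 1 3 3 5 3 7 5 0 2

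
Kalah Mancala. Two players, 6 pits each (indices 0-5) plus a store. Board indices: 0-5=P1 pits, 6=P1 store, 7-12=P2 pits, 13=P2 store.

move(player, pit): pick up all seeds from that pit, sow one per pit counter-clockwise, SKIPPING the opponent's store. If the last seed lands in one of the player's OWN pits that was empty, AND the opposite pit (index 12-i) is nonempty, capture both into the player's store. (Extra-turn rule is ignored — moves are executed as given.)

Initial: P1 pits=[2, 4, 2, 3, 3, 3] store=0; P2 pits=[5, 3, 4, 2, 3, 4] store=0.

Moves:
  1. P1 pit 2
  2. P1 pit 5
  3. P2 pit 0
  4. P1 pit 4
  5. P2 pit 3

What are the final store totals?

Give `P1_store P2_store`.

Answer: 2 2

Derivation:
Move 1: P1 pit2 -> P1=[2,4,0,4,4,3](0) P2=[5,3,4,2,3,4](0)
Move 2: P1 pit5 -> P1=[2,4,0,4,4,0](1) P2=[6,4,4,2,3,4](0)
Move 3: P2 pit0 -> P1=[2,4,0,4,4,0](1) P2=[0,5,5,3,4,5](1)
Move 4: P1 pit4 -> P1=[2,4,0,4,0,1](2) P2=[1,6,5,3,4,5](1)
Move 5: P2 pit3 -> P1=[2,4,0,4,0,1](2) P2=[1,6,5,0,5,6](2)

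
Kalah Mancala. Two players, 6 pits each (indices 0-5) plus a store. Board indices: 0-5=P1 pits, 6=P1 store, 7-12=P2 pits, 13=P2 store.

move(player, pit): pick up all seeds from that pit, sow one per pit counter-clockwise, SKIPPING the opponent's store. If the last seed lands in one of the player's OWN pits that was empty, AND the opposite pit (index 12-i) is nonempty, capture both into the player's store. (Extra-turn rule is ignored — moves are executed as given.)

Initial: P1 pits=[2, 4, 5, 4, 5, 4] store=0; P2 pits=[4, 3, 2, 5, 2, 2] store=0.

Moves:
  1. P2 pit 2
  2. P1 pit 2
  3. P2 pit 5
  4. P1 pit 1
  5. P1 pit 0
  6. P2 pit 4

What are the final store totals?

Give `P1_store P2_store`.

Move 1: P2 pit2 -> P1=[2,4,5,4,5,4](0) P2=[4,3,0,6,3,2](0)
Move 2: P1 pit2 -> P1=[2,4,0,5,6,5](1) P2=[5,3,0,6,3,2](0)
Move 3: P2 pit5 -> P1=[3,4,0,5,6,5](1) P2=[5,3,0,6,3,0](1)
Move 4: P1 pit1 -> P1=[3,0,1,6,7,6](1) P2=[5,3,0,6,3,0](1)
Move 5: P1 pit0 -> P1=[0,1,2,7,7,6](1) P2=[5,3,0,6,3,0](1)
Move 6: P2 pit4 -> P1=[1,1,2,7,7,6](1) P2=[5,3,0,6,0,1](2)

Answer: 1 2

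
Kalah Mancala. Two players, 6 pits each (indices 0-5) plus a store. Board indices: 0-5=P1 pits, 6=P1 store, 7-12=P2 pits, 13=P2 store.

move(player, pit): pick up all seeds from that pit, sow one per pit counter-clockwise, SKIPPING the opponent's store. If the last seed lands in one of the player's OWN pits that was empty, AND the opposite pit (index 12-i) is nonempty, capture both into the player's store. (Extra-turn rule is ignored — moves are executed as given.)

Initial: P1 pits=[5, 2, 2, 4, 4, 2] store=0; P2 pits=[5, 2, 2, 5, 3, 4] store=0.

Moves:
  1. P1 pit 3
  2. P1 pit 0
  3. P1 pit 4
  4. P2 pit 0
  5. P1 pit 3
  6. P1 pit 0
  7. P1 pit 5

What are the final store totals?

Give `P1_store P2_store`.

Move 1: P1 pit3 -> P1=[5,2,2,0,5,3](1) P2=[6,2,2,5,3,4](0)
Move 2: P1 pit0 -> P1=[0,3,3,1,6,4](1) P2=[6,2,2,5,3,4](0)
Move 3: P1 pit4 -> P1=[0,3,3,1,0,5](2) P2=[7,3,3,6,3,4](0)
Move 4: P2 pit0 -> P1=[1,3,3,1,0,5](2) P2=[0,4,4,7,4,5](1)
Move 5: P1 pit3 -> P1=[1,3,3,0,0,5](7) P2=[0,0,4,7,4,5](1)
Move 6: P1 pit0 -> P1=[0,4,3,0,0,5](7) P2=[0,0,4,7,4,5](1)
Move 7: P1 pit5 -> P1=[0,4,3,0,0,0](8) P2=[1,1,5,8,4,5](1)

Answer: 8 1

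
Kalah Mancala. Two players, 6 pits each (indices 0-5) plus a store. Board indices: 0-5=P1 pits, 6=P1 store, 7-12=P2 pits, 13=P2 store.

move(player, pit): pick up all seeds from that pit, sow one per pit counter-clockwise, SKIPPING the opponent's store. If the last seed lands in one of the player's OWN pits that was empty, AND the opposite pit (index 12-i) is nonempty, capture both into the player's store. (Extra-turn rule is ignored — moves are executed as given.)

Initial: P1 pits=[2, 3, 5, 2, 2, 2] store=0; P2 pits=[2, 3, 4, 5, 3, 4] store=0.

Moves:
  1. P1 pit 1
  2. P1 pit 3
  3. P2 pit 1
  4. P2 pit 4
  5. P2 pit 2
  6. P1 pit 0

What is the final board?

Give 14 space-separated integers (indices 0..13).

Move 1: P1 pit1 -> P1=[2,0,6,3,3,2](0) P2=[2,3,4,5,3,4](0)
Move 2: P1 pit3 -> P1=[2,0,6,0,4,3](1) P2=[2,3,4,5,3,4](0)
Move 3: P2 pit1 -> P1=[2,0,6,0,4,3](1) P2=[2,0,5,6,4,4](0)
Move 4: P2 pit4 -> P1=[3,1,6,0,4,3](1) P2=[2,0,5,6,0,5](1)
Move 5: P2 pit2 -> P1=[4,1,6,0,4,3](1) P2=[2,0,0,7,1,6](2)
Move 6: P1 pit0 -> P1=[0,2,7,1,5,3](1) P2=[2,0,0,7,1,6](2)

Answer: 0 2 7 1 5 3 1 2 0 0 7 1 6 2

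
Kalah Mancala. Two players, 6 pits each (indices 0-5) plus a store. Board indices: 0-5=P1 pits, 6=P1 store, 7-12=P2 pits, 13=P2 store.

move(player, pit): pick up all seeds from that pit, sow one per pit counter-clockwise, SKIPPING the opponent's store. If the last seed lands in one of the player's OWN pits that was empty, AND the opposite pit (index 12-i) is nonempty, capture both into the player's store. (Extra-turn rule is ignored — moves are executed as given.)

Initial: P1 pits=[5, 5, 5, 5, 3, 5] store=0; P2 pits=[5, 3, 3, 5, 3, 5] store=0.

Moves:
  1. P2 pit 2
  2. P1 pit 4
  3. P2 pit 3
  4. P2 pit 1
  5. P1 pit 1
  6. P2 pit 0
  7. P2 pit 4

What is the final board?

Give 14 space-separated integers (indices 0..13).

Move 1: P2 pit2 -> P1=[5,5,5,5,3,5](0) P2=[5,3,0,6,4,6](0)
Move 2: P1 pit4 -> P1=[5,5,5,5,0,6](1) P2=[6,3,0,6,4,6](0)
Move 3: P2 pit3 -> P1=[6,6,6,5,0,6](1) P2=[6,3,0,0,5,7](1)
Move 4: P2 pit1 -> P1=[6,6,6,5,0,6](1) P2=[6,0,1,1,6,7](1)
Move 5: P1 pit1 -> P1=[6,0,7,6,1,7](2) P2=[7,0,1,1,6,7](1)
Move 6: P2 pit0 -> P1=[7,0,7,6,1,7](2) P2=[0,1,2,2,7,8](2)
Move 7: P2 pit4 -> P1=[8,1,8,7,2,7](2) P2=[0,1,2,2,0,9](3)

Answer: 8 1 8 7 2 7 2 0 1 2 2 0 9 3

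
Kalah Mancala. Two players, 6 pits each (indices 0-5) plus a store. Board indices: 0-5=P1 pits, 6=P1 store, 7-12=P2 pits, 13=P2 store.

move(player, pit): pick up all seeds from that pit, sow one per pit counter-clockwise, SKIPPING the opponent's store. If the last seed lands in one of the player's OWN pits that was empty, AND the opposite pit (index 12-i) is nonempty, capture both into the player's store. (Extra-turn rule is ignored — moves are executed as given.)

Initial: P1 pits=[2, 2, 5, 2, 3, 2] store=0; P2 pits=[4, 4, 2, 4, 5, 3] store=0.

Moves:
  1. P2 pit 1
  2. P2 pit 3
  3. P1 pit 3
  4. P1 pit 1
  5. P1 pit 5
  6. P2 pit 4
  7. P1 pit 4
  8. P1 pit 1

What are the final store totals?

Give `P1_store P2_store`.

Move 1: P2 pit1 -> P1=[2,2,5,2,3,2](0) P2=[4,0,3,5,6,4](0)
Move 2: P2 pit3 -> P1=[3,3,5,2,3,2](0) P2=[4,0,3,0,7,5](1)
Move 3: P1 pit3 -> P1=[3,3,5,0,4,3](0) P2=[4,0,3,0,7,5](1)
Move 4: P1 pit1 -> P1=[3,0,6,1,5,3](0) P2=[4,0,3,0,7,5](1)
Move 5: P1 pit5 -> P1=[3,0,6,1,5,0](1) P2=[5,1,3,0,7,5](1)
Move 6: P2 pit4 -> P1=[4,1,7,2,6,0](1) P2=[5,1,3,0,0,6](2)
Move 7: P1 pit4 -> P1=[4,1,7,2,0,1](2) P2=[6,2,4,1,0,6](2)
Move 8: P1 pit1 -> P1=[4,0,8,2,0,1](2) P2=[6,2,4,1,0,6](2)

Answer: 2 2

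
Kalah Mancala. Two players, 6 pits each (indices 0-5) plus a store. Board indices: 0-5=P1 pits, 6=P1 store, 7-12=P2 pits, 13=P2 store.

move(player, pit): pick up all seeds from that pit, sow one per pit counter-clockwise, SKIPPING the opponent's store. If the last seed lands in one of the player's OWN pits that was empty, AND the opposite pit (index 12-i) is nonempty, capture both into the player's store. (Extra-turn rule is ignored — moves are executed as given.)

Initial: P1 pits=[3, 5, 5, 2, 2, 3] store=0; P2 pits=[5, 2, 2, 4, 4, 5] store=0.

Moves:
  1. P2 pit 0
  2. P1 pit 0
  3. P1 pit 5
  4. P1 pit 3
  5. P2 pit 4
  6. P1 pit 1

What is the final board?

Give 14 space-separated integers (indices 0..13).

Answer: 1 0 8 1 4 2 3 2 5 3 5 0 7 1

Derivation:
Move 1: P2 pit0 -> P1=[3,5,5,2,2,3](0) P2=[0,3,3,5,5,6](0)
Move 2: P1 pit0 -> P1=[0,6,6,3,2,3](0) P2=[0,3,3,5,5,6](0)
Move 3: P1 pit5 -> P1=[0,6,6,3,2,0](1) P2=[1,4,3,5,5,6](0)
Move 4: P1 pit3 -> P1=[0,6,6,0,3,1](2) P2=[1,4,3,5,5,6](0)
Move 5: P2 pit4 -> P1=[1,7,7,0,3,1](2) P2=[1,4,3,5,0,7](1)
Move 6: P1 pit1 -> P1=[1,0,8,1,4,2](3) P2=[2,5,3,5,0,7](1)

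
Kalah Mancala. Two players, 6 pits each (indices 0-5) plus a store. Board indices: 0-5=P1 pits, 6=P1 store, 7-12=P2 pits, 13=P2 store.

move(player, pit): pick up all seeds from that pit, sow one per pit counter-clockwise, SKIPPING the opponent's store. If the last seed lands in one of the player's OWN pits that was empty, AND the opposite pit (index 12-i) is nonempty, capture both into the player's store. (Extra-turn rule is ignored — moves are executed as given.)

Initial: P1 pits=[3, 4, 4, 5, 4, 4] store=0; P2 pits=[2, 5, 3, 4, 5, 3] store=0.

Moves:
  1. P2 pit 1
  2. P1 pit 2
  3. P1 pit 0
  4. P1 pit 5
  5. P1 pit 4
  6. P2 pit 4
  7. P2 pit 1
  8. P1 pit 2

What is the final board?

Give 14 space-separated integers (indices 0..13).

Answer: 1 6 0 9 1 1 3 4 0 7 7 0 5 2

Derivation:
Move 1: P2 pit1 -> P1=[3,4,4,5,4,4](0) P2=[2,0,4,5,6,4](1)
Move 2: P1 pit2 -> P1=[3,4,0,6,5,5](1) P2=[2,0,4,5,6,4](1)
Move 3: P1 pit0 -> P1=[0,5,1,7,5,5](1) P2=[2,0,4,5,6,4](1)
Move 4: P1 pit5 -> P1=[0,5,1,7,5,0](2) P2=[3,1,5,6,6,4](1)
Move 5: P1 pit4 -> P1=[0,5,1,7,0,1](3) P2=[4,2,6,6,6,4](1)
Move 6: P2 pit4 -> P1=[1,6,2,8,0,1](3) P2=[4,2,6,6,0,5](2)
Move 7: P2 pit1 -> P1=[1,6,2,8,0,1](3) P2=[4,0,7,7,0,5](2)
Move 8: P1 pit2 -> P1=[1,6,0,9,1,1](3) P2=[4,0,7,7,0,5](2)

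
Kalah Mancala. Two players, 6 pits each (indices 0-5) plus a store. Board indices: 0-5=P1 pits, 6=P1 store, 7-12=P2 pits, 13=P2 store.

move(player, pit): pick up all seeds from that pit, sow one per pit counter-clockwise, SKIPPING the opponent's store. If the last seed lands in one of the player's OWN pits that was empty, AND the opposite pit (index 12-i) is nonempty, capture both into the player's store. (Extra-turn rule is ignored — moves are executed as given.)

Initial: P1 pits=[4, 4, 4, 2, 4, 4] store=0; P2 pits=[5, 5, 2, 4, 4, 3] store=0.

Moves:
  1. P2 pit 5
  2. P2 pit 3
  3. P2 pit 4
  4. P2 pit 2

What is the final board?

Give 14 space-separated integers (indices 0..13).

Answer: 7 0 5 2 4 4 0 5 5 0 1 0 2 10

Derivation:
Move 1: P2 pit5 -> P1=[5,5,4,2,4,4](0) P2=[5,5,2,4,4,0](1)
Move 2: P2 pit3 -> P1=[6,5,4,2,4,4](0) P2=[5,5,2,0,5,1](2)
Move 3: P2 pit4 -> P1=[7,6,5,2,4,4](0) P2=[5,5,2,0,0,2](3)
Move 4: P2 pit2 -> P1=[7,0,5,2,4,4](0) P2=[5,5,0,1,0,2](10)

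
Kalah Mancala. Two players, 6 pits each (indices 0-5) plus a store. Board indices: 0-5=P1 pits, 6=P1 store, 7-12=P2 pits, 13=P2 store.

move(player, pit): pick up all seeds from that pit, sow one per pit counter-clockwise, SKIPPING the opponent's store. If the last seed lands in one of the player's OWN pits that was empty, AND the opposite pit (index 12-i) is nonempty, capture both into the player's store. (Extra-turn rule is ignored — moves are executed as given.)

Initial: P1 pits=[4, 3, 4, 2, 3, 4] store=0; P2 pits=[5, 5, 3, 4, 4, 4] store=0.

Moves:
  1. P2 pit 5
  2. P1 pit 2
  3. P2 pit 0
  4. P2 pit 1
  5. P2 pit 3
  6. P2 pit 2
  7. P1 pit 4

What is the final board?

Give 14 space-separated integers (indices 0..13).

Answer: 8 5 1 3 0 6 2 1 1 0 1 8 4 5

Derivation:
Move 1: P2 pit5 -> P1=[5,4,5,2,3,4](0) P2=[5,5,3,4,4,0](1)
Move 2: P1 pit2 -> P1=[5,4,0,3,4,5](1) P2=[6,5,3,4,4,0](1)
Move 3: P2 pit0 -> P1=[5,4,0,3,4,5](1) P2=[0,6,4,5,5,1](2)
Move 4: P2 pit1 -> P1=[6,4,0,3,4,5](1) P2=[0,0,5,6,6,2](3)
Move 5: P2 pit3 -> P1=[7,5,1,3,4,5](1) P2=[0,0,5,0,7,3](4)
Move 6: P2 pit2 -> P1=[8,5,1,3,4,5](1) P2=[0,0,0,1,8,4](5)
Move 7: P1 pit4 -> P1=[8,5,1,3,0,6](2) P2=[1,1,0,1,8,4](5)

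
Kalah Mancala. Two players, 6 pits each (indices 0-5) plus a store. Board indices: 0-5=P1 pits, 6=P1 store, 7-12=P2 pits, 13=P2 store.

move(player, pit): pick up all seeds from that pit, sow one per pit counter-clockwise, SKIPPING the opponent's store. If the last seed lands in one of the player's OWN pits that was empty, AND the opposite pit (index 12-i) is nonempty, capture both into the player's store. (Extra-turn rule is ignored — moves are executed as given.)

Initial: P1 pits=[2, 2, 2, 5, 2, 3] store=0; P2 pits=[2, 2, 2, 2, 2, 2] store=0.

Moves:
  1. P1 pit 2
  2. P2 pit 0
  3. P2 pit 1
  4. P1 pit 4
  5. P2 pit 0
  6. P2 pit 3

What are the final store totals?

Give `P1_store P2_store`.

Answer: 1 1

Derivation:
Move 1: P1 pit2 -> P1=[2,2,0,6,3,3](0) P2=[2,2,2,2,2,2](0)
Move 2: P2 pit0 -> P1=[2,2,0,6,3,3](0) P2=[0,3,3,2,2,2](0)
Move 3: P2 pit1 -> P1=[2,2,0,6,3,3](0) P2=[0,0,4,3,3,2](0)
Move 4: P1 pit4 -> P1=[2,2,0,6,0,4](1) P2=[1,0,4,3,3,2](0)
Move 5: P2 pit0 -> P1=[2,2,0,6,0,4](1) P2=[0,1,4,3,3,2](0)
Move 6: P2 pit3 -> P1=[2,2,0,6,0,4](1) P2=[0,1,4,0,4,3](1)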